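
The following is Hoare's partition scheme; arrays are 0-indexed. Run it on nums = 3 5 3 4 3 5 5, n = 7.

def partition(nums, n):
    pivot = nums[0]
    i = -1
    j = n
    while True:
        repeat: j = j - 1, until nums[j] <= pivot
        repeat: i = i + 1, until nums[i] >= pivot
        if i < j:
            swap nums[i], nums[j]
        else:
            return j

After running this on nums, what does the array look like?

3 3 5 4 3 5 5

pivot = nums[0] = 3; i = -1, j = 7
j→4 (nums[4]=3≤3), i→0 (nums[0]=3≥3); i<j, swap → 3 5 3 4 3 5 5
j→2 (nums[2]=3≤3), i→1 (nums[1]=5≥3); i<j, swap → 3 3 5 4 3 5 5
j→1, i→2; i≥j, return j=1. nums = 3 3 5 4 3 5 5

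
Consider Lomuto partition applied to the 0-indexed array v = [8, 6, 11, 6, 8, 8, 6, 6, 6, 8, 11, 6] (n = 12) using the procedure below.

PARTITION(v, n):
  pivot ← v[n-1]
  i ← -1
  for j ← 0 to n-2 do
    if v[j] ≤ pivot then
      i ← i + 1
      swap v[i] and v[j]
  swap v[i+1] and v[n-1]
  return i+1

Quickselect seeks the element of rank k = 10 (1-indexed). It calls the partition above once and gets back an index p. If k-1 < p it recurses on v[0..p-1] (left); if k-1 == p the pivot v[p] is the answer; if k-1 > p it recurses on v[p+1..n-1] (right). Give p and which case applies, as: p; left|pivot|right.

5; right

pivot = v[11] = 6; i = -1
j=0: v[0]=8 > 6 → no swap
j=1: v[1]=6 ≤ 6 → i=0, swap v[0],v[1] → [6, 8, 11, 6, 8, 8, 6, 6, 6, 8, 11, 6]
j=2: v[2]=11 > 6 → no swap
j=3: v[3]=6 ≤ 6 → i=1, swap v[1],v[3] → [6, 6, 11, 8, 8, 8, 6, 6, 6, 8, 11, 6]
j=4: v[4]=8 > 6 → no swap
j=5: v[5]=8 > 6 → no swap
j=6: v[6]=6 ≤ 6 → i=2, swap v[2],v[6] → [6, 6, 6, 8, 8, 8, 11, 6, 6, 8, 11, 6]
j=7: v[7]=6 ≤ 6 → i=3, swap v[3],v[7] → [6, 6, 6, 6, 8, 8, 11, 8, 6, 8, 11, 6]
j=8: v[8]=6 ≤ 6 → i=4, swap v[4],v[8] → [6, 6, 6, 6, 6, 8, 11, 8, 8, 8, 11, 6]
j=9: v[9]=8 > 6 → no swap
j=10: v[10]=11 > 6 → no swap
final swap v[5],v[11] → [6, 6, 6, 6, 6, 6, 11, 8, 8, 8, 11, 8]; return 5
p = 5; k-1 = 9 > 5 ⇒ right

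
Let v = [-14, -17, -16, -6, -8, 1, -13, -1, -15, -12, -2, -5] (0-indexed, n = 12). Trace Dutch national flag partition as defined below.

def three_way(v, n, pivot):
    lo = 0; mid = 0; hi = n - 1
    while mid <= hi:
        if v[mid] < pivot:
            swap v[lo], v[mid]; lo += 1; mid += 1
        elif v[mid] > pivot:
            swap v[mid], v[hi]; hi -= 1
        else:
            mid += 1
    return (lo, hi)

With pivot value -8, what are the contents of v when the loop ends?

lo=0 mid=0 hi=11
-14<-8: swap(0,0), lo=1 mid=1 ⇒ [-14, -17, -16, -6, -8, 1, -13, -1, -15, -12, -2, -5]
-17<-8: swap(1,1), lo=2 mid=2 ⇒ [-14, -17, -16, -6, -8, 1, -13, -1, -15, -12, -2, -5]
-16<-8: swap(2,2), lo=3 mid=3 ⇒ [-14, -17, -16, -6, -8, 1, -13, -1, -15, -12, -2, -5]
-6>-8: swap(3,11), hi=10 ⇒ [-14, -17, -16, -5, -8, 1, -13, -1, -15, -12, -2, -6]
-5>-8: swap(3,10), hi=9 ⇒ [-14, -17, -16, -2, -8, 1, -13, -1, -15, -12, -5, -6]
-2>-8: swap(3,9), hi=8 ⇒ [-14, -17, -16, -12, -8, 1, -13, -1, -15, -2, -5, -6]
-12<-8: swap(3,3), lo=4 mid=4 ⇒ [-14, -17, -16, -12, -8, 1, -13, -1, -15, -2, -5, -6]
-8=-8: mid=5
1>-8: swap(5,8), hi=7 ⇒ [-14, -17, -16, -12, -8, -15, -13, -1, 1, -2, -5, -6]
-15<-8: swap(4,5), lo=5 mid=6 ⇒ [-14, -17, -16, -12, -15, -8, -13, -1, 1, -2, -5, -6]
-13<-8: swap(5,6), lo=6 mid=7 ⇒ [-14, -17, -16, -12, -15, -13, -8, -1, 1, -2, -5, -6]
-1>-8: swap(7,7), hi=6 ⇒ [-14, -17, -16, -12, -15, -13, -8, -1, 1, -2, -5, -6]
done. lo=6 hi=6; v=[-14, -17, -16, -12, -15, -13, -8, -1, 1, -2, -5, -6]

[-14, -17, -16, -12, -15, -13, -8, -1, 1, -2, -5, -6]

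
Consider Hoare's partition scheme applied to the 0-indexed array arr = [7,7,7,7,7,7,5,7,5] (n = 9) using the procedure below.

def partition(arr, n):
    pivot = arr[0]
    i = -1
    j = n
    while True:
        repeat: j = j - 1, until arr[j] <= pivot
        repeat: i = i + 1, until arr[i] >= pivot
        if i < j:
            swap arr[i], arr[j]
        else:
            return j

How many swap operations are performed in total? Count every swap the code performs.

4

pivot = arr[0] = 7; i = -1, j = 9
j→8 (arr[8]=5≤7), i→0 (arr[0]=7≥7); i<j, swap → [5,7,7,7,7,7,5,7,7]
j→7 (arr[7]=7≤7), i→1 (arr[1]=7≥7); i<j, swap → [5,7,7,7,7,7,5,7,7]
j→6 (arr[6]=5≤7), i→2 (arr[2]=7≥7); i<j, swap → [5,7,5,7,7,7,7,7,7]
j→5 (arr[5]=7≤7), i→3 (arr[3]=7≥7); i<j, swap → [5,7,5,7,7,7,7,7,7]
j→4, i→4; i≥j, return j=4. arr = [5,7,5,7,7,7,7,7,7]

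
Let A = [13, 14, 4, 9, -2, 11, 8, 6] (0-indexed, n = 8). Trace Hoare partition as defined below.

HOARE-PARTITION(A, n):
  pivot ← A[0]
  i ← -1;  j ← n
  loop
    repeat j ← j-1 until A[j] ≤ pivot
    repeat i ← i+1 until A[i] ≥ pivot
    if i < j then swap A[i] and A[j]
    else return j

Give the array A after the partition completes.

[6, 8, 4, 9, -2, 11, 14, 13]

pivot = A[0] = 13; i = -1, j = 8
j→7 (A[7]=6≤13), i→0 (A[0]=13≥13); i<j, swap → [6, 14, 4, 9, -2, 11, 8, 13]
j→6 (A[6]=8≤13), i→1 (A[1]=14≥13); i<j, swap → [6, 8, 4, 9, -2, 11, 14, 13]
j→5, i→6; i≥j, return j=5. A = [6, 8, 4, 9, -2, 11, 14, 13]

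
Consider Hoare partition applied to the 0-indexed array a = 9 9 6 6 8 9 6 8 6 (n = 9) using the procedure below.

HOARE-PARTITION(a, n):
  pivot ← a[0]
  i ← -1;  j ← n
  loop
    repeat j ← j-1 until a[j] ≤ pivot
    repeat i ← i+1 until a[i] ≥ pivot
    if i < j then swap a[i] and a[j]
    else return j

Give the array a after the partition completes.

pivot=9
j stops at 8 (6), i stops at 0 (9); swap ⇒ 6 9 6 6 8 9 6 8 9
j stops at 7 (8), i stops at 1 (9); swap ⇒ 6 8 6 6 8 9 6 9 9
j stops at 6 (6), i stops at 5 (9); swap ⇒ 6 8 6 6 8 6 9 9 9
j stops at 5, i stops at 6; i≥j ⇒ return 5. a=6 8 6 6 8 6 9 9 9

6 8 6 6 8 6 9 9 9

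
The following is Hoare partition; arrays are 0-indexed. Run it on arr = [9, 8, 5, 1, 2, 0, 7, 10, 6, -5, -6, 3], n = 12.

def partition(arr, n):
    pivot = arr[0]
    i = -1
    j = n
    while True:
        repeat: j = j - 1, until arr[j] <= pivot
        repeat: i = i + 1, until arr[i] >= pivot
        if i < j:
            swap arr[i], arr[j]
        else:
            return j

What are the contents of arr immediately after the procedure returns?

pivot = arr[0] = 9; i = -1, j = 12
j→11 (arr[11]=3≤9), i→0 (arr[0]=9≥9); i<j, swap → [3, 8, 5, 1, 2, 0, 7, 10, 6, -5, -6, 9]
j→10 (arr[10]=-6≤9), i→7 (arr[7]=10≥9); i<j, swap → [3, 8, 5, 1, 2, 0, 7, -6, 6, -5, 10, 9]
j→9, i→10; i≥j, return j=9. arr = [3, 8, 5, 1, 2, 0, 7, -6, 6, -5, 10, 9]

[3, 8, 5, 1, 2, 0, 7, -6, 6, -5, 10, 9]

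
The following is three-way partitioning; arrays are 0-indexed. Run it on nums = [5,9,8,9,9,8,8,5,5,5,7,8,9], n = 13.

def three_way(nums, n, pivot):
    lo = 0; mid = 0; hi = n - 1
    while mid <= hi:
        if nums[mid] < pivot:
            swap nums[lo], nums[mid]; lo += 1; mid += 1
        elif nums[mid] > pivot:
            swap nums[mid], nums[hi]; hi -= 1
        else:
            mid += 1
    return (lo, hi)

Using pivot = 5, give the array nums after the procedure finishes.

pivot = 5; lo=0, mid=0, hi=12
nums[mid]=5=5: mid=1
nums[mid]=9>5: swap nums[1],nums[12]; hi=11 → [5,9,8,9,9,8,8,5,5,5,7,8,9]
nums[mid]=9>5: swap nums[1],nums[11]; hi=10 → [5,8,8,9,9,8,8,5,5,5,7,9,9]
nums[mid]=8>5: swap nums[1],nums[10]; hi=9 → [5,7,8,9,9,8,8,5,5,5,8,9,9]
nums[mid]=7>5: swap nums[1],nums[9]; hi=8 → [5,5,8,9,9,8,8,5,5,7,8,9,9]
nums[mid]=5=5: mid=2
nums[mid]=8>5: swap nums[2],nums[8]; hi=7 → [5,5,5,9,9,8,8,5,8,7,8,9,9]
nums[mid]=5=5: mid=3
nums[mid]=9>5: swap nums[3],nums[7]; hi=6 → [5,5,5,5,9,8,8,9,8,7,8,9,9]
nums[mid]=5=5: mid=4
nums[mid]=9>5: swap nums[4],nums[6]; hi=5 → [5,5,5,5,8,8,9,9,8,7,8,9,9]
nums[mid]=8>5: swap nums[4],nums[5]; hi=4 → [5,5,5,5,8,8,9,9,8,7,8,9,9]
nums[mid]=8>5: swap nums[4],nums[4]; hi=3 → [5,5,5,5,8,8,9,9,8,7,8,9,9]
end: lo=0, hi=3; nums = [5,5,5,5,8,8,9,9,8,7,8,9,9]

[5,5,5,5,8,8,9,9,8,7,8,9,9]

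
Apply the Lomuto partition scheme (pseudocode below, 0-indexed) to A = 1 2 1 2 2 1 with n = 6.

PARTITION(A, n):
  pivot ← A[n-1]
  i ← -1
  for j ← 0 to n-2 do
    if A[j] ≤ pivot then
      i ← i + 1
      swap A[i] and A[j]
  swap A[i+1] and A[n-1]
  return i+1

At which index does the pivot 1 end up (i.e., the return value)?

pivot=1, i=-1
j=0: 1≤1, i=0, swap(0,0) ⇒ 1 2 1 2 2 1
j=1: 2>1, skip
j=2: 1≤1, i=1, swap(1,2) ⇒ 1 1 2 2 2 1
j=3: 2>1, skip
j=4: 2>1, skip
swap(2,5) ⇒ 1 1 1 2 2 2; return 2

2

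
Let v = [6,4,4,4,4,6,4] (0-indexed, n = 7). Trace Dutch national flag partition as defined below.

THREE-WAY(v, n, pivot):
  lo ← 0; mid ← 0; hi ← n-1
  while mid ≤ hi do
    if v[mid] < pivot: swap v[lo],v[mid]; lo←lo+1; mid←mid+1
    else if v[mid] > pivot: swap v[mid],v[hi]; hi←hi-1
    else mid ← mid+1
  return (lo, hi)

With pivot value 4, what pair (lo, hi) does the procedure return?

pivot = 4; lo=0, mid=0, hi=6
v[mid]=6>4: swap v[0],v[6]; hi=5 → [4,4,4,4,4,6,6]
v[mid]=4=4: mid=1
v[mid]=4=4: mid=2
v[mid]=4=4: mid=3
v[mid]=4=4: mid=4
v[mid]=4=4: mid=5
v[mid]=6>4: swap v[5],v[5]; hi=4 → [4,4,4,4,4,6,6]
end: lo=0, hi=4; v = [4,4,4,4,4,6,6]

(0, 4)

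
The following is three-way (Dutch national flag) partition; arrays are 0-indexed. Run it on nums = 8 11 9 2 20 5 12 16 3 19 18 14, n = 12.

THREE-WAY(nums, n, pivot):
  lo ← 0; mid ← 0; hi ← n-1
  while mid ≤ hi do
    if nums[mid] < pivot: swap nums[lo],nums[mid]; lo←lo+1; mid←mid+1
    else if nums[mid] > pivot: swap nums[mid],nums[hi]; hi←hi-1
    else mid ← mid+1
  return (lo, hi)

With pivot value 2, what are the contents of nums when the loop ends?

2 9 11 20 5 12 16 3 19 18 14 8

lo=0 mid=0 hi=11
8>2: swap(0,11), hi=10 ⇒ 14 11 9 2 20 5 12 16 3 19 18 8
14>2: swap(0,10), hi=9 ⇒ 18 11 9 2 20 5 12 16 3 19 14 8
18>2: swap(0,9), hi=8 ⇒ 19 11 9 2 20 5 12 16 3 18 14 8
19>2: swap(0,8), hi=7 ⇒ 3 11 9 2 20 5 12 16 19 18 14 8
3>2: swap(0,7), hi=6 ⇒ 16 11 9 2 20 5 12 3 19 18 14 8
16>2: swap(0,6), hi=5 ⇒ 12 11 9 2 20 5 16 3 19 18 14 8
12>2: swap(0,5), hi=4 ⇒ 5 11 9 2 20 12 16 3 19 18 14 8
5>2: swap(0,4), hi=3 ⇒ 20 11 9 2 5 12 16 3 19 18 14 8
20>2: swap(0,3), hi=2 ⇒ 2 11 9 20 5 12 16 3 19 18 14 8
2=2: mid=1
11>2: swap(1,2), hi=1 ⇒ 2 9 11 20 5 12 16 3 19 18 14 8
9>2: swap(1,1), hi=0 ⇒ 2 9 11 20 5 12 16 3 19 18 14 8
done. lo=0 hi=0; nums=2 9 11 20 5 12 16 3 19 18 14 8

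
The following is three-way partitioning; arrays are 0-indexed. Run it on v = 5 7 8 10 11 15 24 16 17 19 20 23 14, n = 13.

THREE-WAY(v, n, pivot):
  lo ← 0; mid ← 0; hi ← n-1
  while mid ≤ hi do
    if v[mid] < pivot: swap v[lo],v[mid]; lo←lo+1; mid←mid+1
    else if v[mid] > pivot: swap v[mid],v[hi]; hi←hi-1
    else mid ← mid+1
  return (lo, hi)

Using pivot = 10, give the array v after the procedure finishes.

lo=0 mid=0 hi=12
5<10: swap(0,0), lo=1 mid=1 ⇒ 5 7 8 10 11 15 24 16 17 19 20 23 14
7<10: swap(1,1), lo=2 mid=2 ⇒ 5 7 8 10 11 15 24 16 17 19 20 23 14
8<10: swap(2,2), lo=3 mid=3 ⇒ 5 7 8 10 11 15 24 16 17 19 20 23 14
10=10: mid=4
11>10: swap(4,12), hi=11 ⇒ 5 7 8 10 14 15 24 16 17 19 20 23 11
14>10: swap(4,11), hi=10 ⇒ 5 7 8 10 23 15 24 16 17 19 20 14 11
23>10: swap(4,10), hi=9 ⇒ 5 7 8 10 20 15 24 16 17 19 23 14 11
20>10: swap(4,9), hi=8 ⇒ 5 7 8 10 19 15 24 16 17 20 23 14 11
19>10: swap(4,8), hi=7 ⇒ 5 7 8 10 17 15 24 16 19 20 23 14 11
17>10: swap(4,7), hi=6 ⇒ 5 7 8 10 16 15 24 17 19 20 23 14 11
16>10: swap(4,6), hi=5 ⇒ 5 7 8 10 24 15 16 17 19 20 23 14 11
24>10: swap(4,5), hi=4 ⇒ 5 7 8 10 15 24 16 17 19 20 23 14 11
15>10: swap(4,4), hi=3 ⇒ 5 7 8 10 15 24 16 17 19 20 23 14 11
done. lo=3 hi=3; v=5 7 8 10 15 24 16 17 19 20 23 14 11

5 7 8 10 15 24 16 17 19 20 23 14 11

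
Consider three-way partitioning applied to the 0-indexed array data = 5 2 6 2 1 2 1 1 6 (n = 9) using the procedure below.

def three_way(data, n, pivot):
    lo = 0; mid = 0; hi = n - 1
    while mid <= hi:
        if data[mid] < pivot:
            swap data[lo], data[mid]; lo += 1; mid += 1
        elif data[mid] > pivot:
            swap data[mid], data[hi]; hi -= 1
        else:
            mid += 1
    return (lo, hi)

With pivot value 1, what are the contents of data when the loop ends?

1 1 1 2 2 6 2 6 5

pivot = 1; lo=0, mid=0, hi=8
data[mid]=5>1: swap data[0],data[8]; hi=7 → 6 2 6 2 1 2 1 1 5
data[mid]=6>1: swap data[0],data[7]; hi=6 → 1 2 6 2 1 2 1 6 5
data[mid]=1=1: mid=1
data[mid]=2>1: swap data[1],data[6]; hi=5 → 1 1 6 2 1 2 2 6 5
data[mid]=1=1: mid=2
data[mid]=6>1: swap data[2],data[5]; hi=4 → 1 1 2 2 1 6 2 6 5
data[mid]=2>1: swap data[2],data[4]; hi=3 → 1 1 1 2 2 6 2 6 5
data[mid]=1=1: mid=3
data[mid]=2>1: swap data[3],data[3]; hi=2 → 1 1 1 2 2 6 2 6 5
end: lo=0, hi=2; data = 1 1 1 2 2 6 2 6 5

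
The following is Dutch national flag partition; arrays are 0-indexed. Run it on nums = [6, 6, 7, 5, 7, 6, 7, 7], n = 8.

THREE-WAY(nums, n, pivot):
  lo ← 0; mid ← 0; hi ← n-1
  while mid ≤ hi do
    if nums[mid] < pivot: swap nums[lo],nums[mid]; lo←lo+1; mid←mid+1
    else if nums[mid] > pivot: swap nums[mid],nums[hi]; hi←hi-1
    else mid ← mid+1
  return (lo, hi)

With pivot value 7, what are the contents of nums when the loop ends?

[6, 6, 5, 6, 7, 7, 7, 7]

lo=0 mid=0 hi=7
6<7: swap(0,0), lo=1 mid=1 ⇒ [6, 6, 7, 5, 7, 6, 7, 7]
6<7: swap(1,1), lo=2 mid=2 ⇒ [6, 6, 7, 5, 7, 6, 7, 7]
7=7: mid=3
5<7: swap(2,3), lo=3 mid=4 ⇒ [6, 6, 5, 7, 7, 6, 7, 7]
7=7: mid=5
6<7: swap(3,5), lo=4 mid=6 ⇒ [6, 6, 5, 6, 7, 7, 7, 7]
7=7: mid=7
7=7: mid=8
done. lo=4 hi=7; nums=[6, 6, 5, 6, 7, 7, 7, 7]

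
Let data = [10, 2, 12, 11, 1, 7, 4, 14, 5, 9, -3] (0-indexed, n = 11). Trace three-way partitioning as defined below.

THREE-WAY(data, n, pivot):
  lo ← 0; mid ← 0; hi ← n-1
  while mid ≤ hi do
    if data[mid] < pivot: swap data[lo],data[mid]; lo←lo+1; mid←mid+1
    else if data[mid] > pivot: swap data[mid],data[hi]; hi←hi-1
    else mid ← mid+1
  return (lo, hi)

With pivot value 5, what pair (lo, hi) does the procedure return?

(4, 4)

pivot = 5; lo=0, mid=0, hi=10
data[mid]=10>5: swap data[0],data[10]; hi=9 → [-3, 2, 12, 11, 1, 7, 4, 14, 5, 9, 10]
data[mid]=-3<5: swap data[0],data[0]; lo=1,mid=1 → [-3, 2, 12, 11, 1, 7, 4, 14, 5, 9, 10]
data[mid]=2<5: swap data[1],data[1]; lo=2,mid=2 → [-3, 2, 12, 11, 1, 7, 4, 14, 5, 9, 10]
data[mid]=12>5: swap data[2],data[9]; hi=8 → [-3, 2, 9, 11, 1, 7, 4, 14, 5, 12, 10]
data[mid]=9>5: swap data[2],data[8]; hi=7 → [-3, 2, 5, 11, 1, 7, 4, 14, 9, 12, 10]
data[mid]=5=5: mid=3
data[mid]=11>5: swap data[3],data[7]; hi=6 → [-3, 2, 5, 14, 1, 7, 4, 11, 9, 12, 10]
data[mid]=14>5: swap data[3],data[6]; hi=5 → [-3, 2, 5, 4, 1, 7, 14, 11, 9, 12, 10]
data[mid]=4<5: swap data[2],data[3]; lo=3,mid=4 → [-3, 2, 4, 5, 1, 7, 14, 11, 9, 12, 10]
data[mid]=1<5: swap data[3],data[4]; lo=4,mid=5 → [-3, 2, 4, 1, 5, 7, 14, 11, 9, 12, 10]
data[mid]=7>5: swap data[5],data[5]; hi=4 → [-3, 2, 4, 1, 5, 7, 14, 11, 9, 12, 10]
end: lo=4, hi=4; data = [-3, 2, 4, 1, 5, 7, 14, 11, 9, 12, 10]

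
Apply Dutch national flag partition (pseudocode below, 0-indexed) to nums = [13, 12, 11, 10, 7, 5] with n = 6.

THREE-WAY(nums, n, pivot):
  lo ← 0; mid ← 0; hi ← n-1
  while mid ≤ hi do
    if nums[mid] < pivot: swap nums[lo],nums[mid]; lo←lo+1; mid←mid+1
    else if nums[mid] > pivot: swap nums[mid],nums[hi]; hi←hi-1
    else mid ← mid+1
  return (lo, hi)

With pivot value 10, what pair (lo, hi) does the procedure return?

lo=0 mid=0 hi=5
13>10: swap(0,5), hi=4 ⇒ [5, 12, 11, 10, 7, 13]
5<10: swap(0,0), lo=1 mid=1 ⇒ [5, 12, 11, 10, 7, 13]
12>10: swap(1,4), hi=3 ⇒ [5, 7, 11, 10, 12, 13]
7<10: swap(1,1), lo=2 mid=2 ⇒ [5, 7, 11, 10, 12, 13]
11>10: swap(2,3), hi=2 ⇒ [5, 7, 10, 11, 12, 13]
10=10: mid=3
done. lo=2 hi=2; nums=[5, 7, 10, 11, 12, 13]

(2, 2)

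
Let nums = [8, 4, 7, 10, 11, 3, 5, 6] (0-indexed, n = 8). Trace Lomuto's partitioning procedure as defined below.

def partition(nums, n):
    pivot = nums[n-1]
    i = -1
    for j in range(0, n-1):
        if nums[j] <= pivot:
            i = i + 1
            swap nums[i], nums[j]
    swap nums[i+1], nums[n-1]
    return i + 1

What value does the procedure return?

pivot=6, i=-1
j=0: 8>6, skip
j=1: 4≤6, i=0, swap(0,1) ⇒ [4, 8, 7, 10, 11, 3, 5, 6]
j=2: 7>6, skip
j=3: 10>6, skip
j=4: 11>6, skip
j=5: 3≤6, i=1, swap(1,5) ⇒ [4, 3, 7, 10, 11, 8, 5, 6]
j=6: 5≤6, i=2, swap(2,6) ⇒ [4, 3, 5, 10, 11, 8, 7, 6]
swap(3,7) ⇒ [4, 3, 5, 6, 11, 8, 7, 10]; return 3

3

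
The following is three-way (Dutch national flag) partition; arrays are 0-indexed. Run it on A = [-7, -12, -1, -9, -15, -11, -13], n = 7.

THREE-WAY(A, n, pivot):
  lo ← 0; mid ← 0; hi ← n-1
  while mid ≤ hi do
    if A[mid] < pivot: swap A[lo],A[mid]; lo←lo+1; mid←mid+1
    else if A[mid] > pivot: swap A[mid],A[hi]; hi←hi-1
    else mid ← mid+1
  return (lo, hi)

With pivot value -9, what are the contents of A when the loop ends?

[-13, -12, -11, -15, -9, -1, -7]

lo=0 mid=0 hi=6
-7>-9: swap(0,6), hi=5 ⇒ [-13, -12, -1, -9, -15, -11, -7]
-13<-9: swap(0,0), lo=1 mid=1 ⇒ [-13, -12, -1, -9, -15, -11, -7]
-12<-9: swap(1,1), lo=2 mid=2 ⇒ [-13, -12, -1, -9, -15, -11, -7]
-1>-9: swap(2,5), hi=4 ⇒ [-13, -12, -11, -9, -15, -1, -7]
-11<-9: swap(2,2), lo=3 mid=3 ⇒ [-13, -12, -11, -9, -15, -1, -7]
-9=-9: mid=4
-15<-9: swap(3,4), lo=4 mid=5 ⇒ [-13, -12, -11, -15, -9, -1, -7]
done. lo=4 hi=4; A=[-13, -12, -11, -15, -9, -1, -7]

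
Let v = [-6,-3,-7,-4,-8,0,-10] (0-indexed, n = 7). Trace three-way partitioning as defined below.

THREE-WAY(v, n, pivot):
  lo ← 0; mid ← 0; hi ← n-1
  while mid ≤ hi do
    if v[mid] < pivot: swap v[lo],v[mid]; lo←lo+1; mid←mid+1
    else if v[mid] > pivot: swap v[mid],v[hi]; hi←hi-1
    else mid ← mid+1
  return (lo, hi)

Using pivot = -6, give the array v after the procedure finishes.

[-10,-7,-8,-6,0,-4,-3]

pivot = -6; lo=0, mid=0, hi=6
v[mid]=-6=-6: mid=1
v[mid]=-3>-6: swap v[1],v[6]; hi=5 → [-6,-10,-7,-4,-8,0,-3]
v[mid]=-10<-6: swap v[0],v[1]; lo=1,mid=2 → [-10,-6,-7,-4,-8,0,-3]
v[mid]=-7<-6: swap v[1],v[2]; lo=2,mid=3 → [-10,-7,-6,-4,-8,0,-3]
v[mid]=-4>-6: swap v[3],v[5]; hi=4 → [-10,-7,-6,0,-8,-4,-3]
v[mid]=0>-6: swap v[3],v[4]; hi=3 → [-10,-7,-6,-8,0,-4,-3]
v[mid]=-8<-6: swap v[2],v[3]; lo=3,mid=4 → [-10,-7,-8,-6,0,-4,-3]
end: lo=3, hi=3; v = [-10,-7,-8,-6,0,-4,-3]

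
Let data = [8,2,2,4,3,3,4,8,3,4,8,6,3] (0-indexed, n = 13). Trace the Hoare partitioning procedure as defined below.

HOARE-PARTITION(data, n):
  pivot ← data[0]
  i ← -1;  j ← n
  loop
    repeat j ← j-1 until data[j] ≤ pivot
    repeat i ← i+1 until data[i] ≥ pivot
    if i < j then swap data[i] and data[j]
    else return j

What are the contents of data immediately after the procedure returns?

pivot = data[0] = 8; i = -1, j = 13
j→12 (data[12]=3≤8), i→0 (data[0]=8≥8); i<j, swap → [3,2,2,4,3,3,4,8,3,4,8,6,8]
j→11 (data[11]=6≤8), i→7 (data[7]=8≥8); i<j, swap → [3,2,2,4,3,3,4,6,3,4,8,8,8]
j→10, i→10; i≥j, return j=10. data = [3,2,2,4,3,3,4,6,3,4,8,8,8]

[3,2,2,4,3,3,4,6,3,4,8,8,8]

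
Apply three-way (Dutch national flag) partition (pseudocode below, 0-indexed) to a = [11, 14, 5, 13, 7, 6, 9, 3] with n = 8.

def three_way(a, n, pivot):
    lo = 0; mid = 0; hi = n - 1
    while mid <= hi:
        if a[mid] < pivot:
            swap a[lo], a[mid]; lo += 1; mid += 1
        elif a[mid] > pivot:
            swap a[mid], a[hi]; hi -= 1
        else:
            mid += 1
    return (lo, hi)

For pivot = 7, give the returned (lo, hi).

(3, 3)

pivot = 7; lo=0, mid=0, hi=7
a[mid]=11>7: swap a[0],a[7]; hi=6 → [3, 14, 5, 13, 7, 6, 9, 11]
a[mid]=3<7: swap a[0],a[0]; lo=1,mid=1 → [3, 14, 5, 13, 7, 6, 9, 11]
a[mid]=14>7: swap a[1],a[6]; hi=5 → [3, 9, 5, 13, 7, 6, 14, 11]
a[mid]=9>7: swap a[1],a[5]; hi=4 → [3, 6, 5, 13, 7, 9, 14, 11]
a[mid]=6<7: swap a[1],a[1]; lo=2,mid=2 → [3, 6, 5, 13, 7, 9, 14, 11]
a[mid]=5<7: swap a[2],a[2]; lo=3,mid=3 → [3, 6, 5, 13, 7, 9, 14, 11]
a[mid]=13>7: swap a[3],a[4]; hi=3 → [3, 6, 5, 7, 13, 9, 14, 11]
a[mid]=7=7: mid=4
end: lo=3, hi=3; a = [3, 6, 5, 7, 13, 9, 14, 11]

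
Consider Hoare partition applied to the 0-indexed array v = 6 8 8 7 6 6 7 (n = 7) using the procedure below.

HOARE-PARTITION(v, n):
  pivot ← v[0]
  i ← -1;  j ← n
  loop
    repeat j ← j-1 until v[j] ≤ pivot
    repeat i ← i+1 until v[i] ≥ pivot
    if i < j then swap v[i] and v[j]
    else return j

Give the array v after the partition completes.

6 6 8 7 8 6 7

pivot = v[0] = 6; i = -1, j = 7
j→5 (v[5]=6≤6), i→0 (v[0]=6≥6); i<j, swap → 6 8 8 7 6 6 7
j→4 (v[4]=6≤6), i→1 (v[1]=8≥6); i<j, swap → 6 6 8 7 8 6 7
j→1, i→2; i≥j, return j=1. v = 6 6 8 7 8 6 7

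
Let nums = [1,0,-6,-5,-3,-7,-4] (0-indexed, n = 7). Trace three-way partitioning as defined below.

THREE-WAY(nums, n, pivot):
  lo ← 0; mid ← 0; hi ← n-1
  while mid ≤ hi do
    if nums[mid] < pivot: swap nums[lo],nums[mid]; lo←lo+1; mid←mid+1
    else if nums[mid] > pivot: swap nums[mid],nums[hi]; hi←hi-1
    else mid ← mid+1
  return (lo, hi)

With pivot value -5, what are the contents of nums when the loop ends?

pivot = -5; lo=0, mid=0, hi=6
nums[mid]=1>-5: swap nums[0],nums[6]; hi=5 → [-4,0,-6,-5,-3,-7,1]
nums[mid]=-4>-5: swap nums[0],nums[5]; hi=4 → [-7,0,-6,-5,-3,-4,1]
nums[mid]=-7<-5: swap nums[0],nums[0]; lo=1,mid=1 → [-7,0,-6,-5,-3,-4,1]
nums[mid]=0>-5: swap nums[1],nums[4]; hi=3 → [-7,-3,-6,-5,0,-4,1]
nums[mid]=-3>-5: swap nums[1],nums[3]; hi=2 → [-7,-5,-6,-3,0,-4,1]
nums[mid]=-5=-5: mid=2
nums[mid]=-6<-5: swap nums[1],nums[2]; lo=2,mid=3 → [-7,-6,-5,-3,0,-4,1]
end: lo=2, hi=2; nums = [-7,-6,-5,-3,0,-4,1]

[-7,-6,-5,-3,0,-4,1]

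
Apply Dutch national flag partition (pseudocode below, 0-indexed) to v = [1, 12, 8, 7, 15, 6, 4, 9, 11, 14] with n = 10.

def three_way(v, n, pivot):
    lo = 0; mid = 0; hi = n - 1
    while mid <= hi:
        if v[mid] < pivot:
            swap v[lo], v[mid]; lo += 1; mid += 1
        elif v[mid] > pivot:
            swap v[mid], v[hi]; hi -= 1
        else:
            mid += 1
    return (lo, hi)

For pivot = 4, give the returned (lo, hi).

pivot = 4; lo=0, mid=0, hi=9
v[mid]=1<4: swap v[0],v[0]; lo=1,mid=1 → [1, 12, 8, 7, 15, 6, 4, 9, 11, 14]
v[mid]=12>4: swap v[1],v[9]; hi=8 → [1, 14, 8, 7, 15, 6, 4, 9, 11, 12]
v[mid]=14>4: swap v[1],v[8]; hi=7 → [1, 11, 8, 7, 15, 6, 4, 9, 14, 12]
v[mid]=11>4: swap v[1],v[7]; hi=6 → [1, 9, 8, 7, 15, 6, 4, 11, 14, 12]
v[mid]=9>4: swap v[1],v[6]; hi=5 → [1, 4, 8, 7, 15, 6, 9, 11, 14, 12]
v[mid]=4=4: mid=2
v[mid]=8>4: swap v[2],v[5]; hi=4 → [1, 4, 6, 7, 15, 8, 9, 11, 14, 12]
v[mid]=6>4: swap v[2],v[4]; hi=3 → [1, 4, 15, 7, 6, 8, 9, 11, 14, 12]
v[mid]=15>4: swap v[2],v[3]; hi=2 → [1, 4, 7, 15, 6, 8, 9, 11, 14, 12]
v[mid]=7>4: swap v[2],v[2]; hi=1 → [1, 4, 7, 15, 6, 8, 9, 11, 14, 12]
end: lo=1, hi=1; v = [1, 4, 7, 15, 6, 8, 9, 11, 14, 12]

(1, 1)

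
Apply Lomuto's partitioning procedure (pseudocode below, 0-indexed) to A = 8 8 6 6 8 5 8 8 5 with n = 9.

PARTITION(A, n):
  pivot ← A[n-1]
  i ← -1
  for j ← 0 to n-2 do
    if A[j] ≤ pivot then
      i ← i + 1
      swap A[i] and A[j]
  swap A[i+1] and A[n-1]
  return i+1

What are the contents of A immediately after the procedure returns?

5 5 6 6 8 8 8 8 8

pivot = A[8] = 5; i = -1
j=0: A[0]=8 > 5 → no swap
j=1: A[1]=8 > 5 → no swap
j=2: A[2]=6 > 5 → no swap
j=3: A[3]=6 > 5 → no swap
j=4: A[4]=8 > 5 → no swap
j=5: A[5]=5 ≤ 5 → i=0, swap A[0],A[5] → 5 8 6 6 8 8 8 8 5
j=6: A[6]=8 > 5 → no swap
j=7: A[7]=8 > 5 → no swap
final swap A[1],A[8] → 5 5 6 6 8 8 8 8 8; return 1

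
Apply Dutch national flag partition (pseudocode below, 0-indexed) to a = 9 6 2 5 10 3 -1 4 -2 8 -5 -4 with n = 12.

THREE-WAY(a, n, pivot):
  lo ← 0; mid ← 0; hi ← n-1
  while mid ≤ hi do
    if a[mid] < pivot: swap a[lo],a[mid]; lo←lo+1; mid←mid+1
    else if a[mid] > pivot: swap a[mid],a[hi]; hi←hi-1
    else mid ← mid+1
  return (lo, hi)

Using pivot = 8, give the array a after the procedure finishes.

-4 6 2 5 -5 3 -1 4 -2 8 10 9

pivot = 8; lo=0, mid=0, hi=11
a[mid]=9>8: swap a[0],a[11]; hi=10 → -4 6 2 5 10 3 -1 4 -2 8 -5 9
a[mid]=-4<8: swap a[0],a[0]; lo=1,mid=1 → -4 6 2 5 10 3 -1 4 -2 8 -5 9
a[mid]=6<8: swap a[1],a[1]; lo=2,mid=2 → -4 6 2 5 10 3 -1 4 -2 8 -5 9
a[mid]=2<8: swap a[2],a[2]; lo=3,mid=3 → -4 6 2 5 10 3 -1 4 -2 8 -5 9
a[mid]=5<8: swap a[3],a[3]; lo=4,mid=4 → -4 6 2 5 10 3 -1 4 -2 8 -5 9
a[mid]=10>8: swap a[4],a[10]; hi=9 → -4 6 2 5 -5 3 -1 4 -2 8 10 9
a[mid]=-5<8: swap a[4],a[4]; lo=5,mid=5 → -4 6 2 5 -5 3 -1 4 -2 8 10 9
a[mid]=3<8: swap a[5],a[5]; lo=6,mid=6 → -4 6 2 5 -5 3 -1 4 -2 8 10 9
a[mid]=-1<8: swap a[6],a[6]; lo=7,mid=7 → -4 6 2 5 -5 3 -1 4 -2 8 10 9
a[mid]=4<8: swap a[7],a[7]; lo=8,mid=8 → -4 6 2 5 -5 3 -1 4 -2 8 10 9
a[mid]=-2<8: swap a[8],a[8]; lo=9,mid=9 → -4 6 2 5 -5 3 -1 4 -2 8 10 9
a[mid]=8=8: mid=10
end: lo=9, hi=9; a = -4 6 2 5 -5 3 -1 4 -2 8 10 9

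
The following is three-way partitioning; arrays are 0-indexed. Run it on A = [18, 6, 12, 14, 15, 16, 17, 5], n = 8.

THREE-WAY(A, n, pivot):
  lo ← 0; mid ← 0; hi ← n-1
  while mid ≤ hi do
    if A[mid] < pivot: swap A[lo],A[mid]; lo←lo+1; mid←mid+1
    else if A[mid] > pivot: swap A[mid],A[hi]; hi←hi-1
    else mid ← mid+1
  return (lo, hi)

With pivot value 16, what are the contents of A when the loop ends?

pivot = 16; lo=0, mid=0, hi=7
A[mid]=18>16: swap A[0],A[7]; hi=6 → [5, 6, 12, 14, 15, 16, 17, 18]
A[mid]=5<16: swap A[0],A[0]; lo=1,mid=1 → [5, 6, 12, 14, 15, 16, 17, 18]
A[mid]=6<16: swap A[1],A[1]; lo=2,mid=2 → [5, 6, 12, 14, 15, 16, 17, 18]
A[mid]=12<16: swap A[2],A[2]; lo=3,mid=3 → [5, 6, 12, 14, 15, 16, 17, 18]
A[mid]=14<16: swap A[3],A[3]; lo=4,mid=4 → [5, 6, 12, 14, 15, 16, 17, 18]
A[mid]=15<16: swap A[4],A[4]; lo=5,mid=5 → [5, 6, 12, 14, 15, 16, 17, 18]
A[mid]=16=16: mid=6
A[mid]=17>16: swap A[6],A[6]; hi=5 → [5, 6, 12, 14, 15, 16, 17, 18]
end: lo=5, hi=5; A = [5, 6, 12, 14, 15, 16, 17, 18]

[5, 6, 12, 14, 15, 16, 17, 18]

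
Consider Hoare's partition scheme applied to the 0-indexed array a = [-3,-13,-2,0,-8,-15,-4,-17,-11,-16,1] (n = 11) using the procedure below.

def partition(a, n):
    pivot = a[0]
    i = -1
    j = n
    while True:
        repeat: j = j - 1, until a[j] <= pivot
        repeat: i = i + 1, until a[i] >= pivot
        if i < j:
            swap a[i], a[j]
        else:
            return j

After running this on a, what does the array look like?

pivot = a[0] = -3; i = -1, j = 11
j→9 (a[9]=-16≤-3), i→0 (a[0]=-3≥-3); i<j, swap → [-16,-13,-2,0,-8,-15,-4,-17,-11,-3,1]
j→8 (a[8]=-11≤-3), i→2 (a[2]=-2≥-3); i<j, swap → [-16,-13,-11,0,-8,-15,-4,-17,-2,-3,1]
j→7 (a[7]=-17≤-3), i→3 (a[3]=0≥-3); i<j, swap → [-16,-13,-11,-17,-8,-15,-4,0,-2,-3,1]
j→6, i→7; i≥j, return j=6. a = [-16,-13,-11,-17,-8,-15,-4,0,-2,-3,1]

[-16,-13,-11,-17,-8,-15,-4,0,-2,-3,1]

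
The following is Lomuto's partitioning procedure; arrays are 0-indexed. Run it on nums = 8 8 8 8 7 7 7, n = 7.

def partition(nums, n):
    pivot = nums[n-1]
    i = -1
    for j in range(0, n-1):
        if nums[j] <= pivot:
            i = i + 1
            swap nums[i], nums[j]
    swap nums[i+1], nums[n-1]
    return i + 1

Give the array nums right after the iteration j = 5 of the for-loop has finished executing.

pivot = nums[6] = 7; i = -1
j=0: nums[0]=8 > 7 → no swap
j=1: nums[1]=8 > 7 → no swap
j=2: nums[2]=8 > 7 → no swap
j=3: nums[3]=8 > 7 → no swap
j=4: nums[4]=7 ≤ 7 → i=0, swap nums[0],nums[4] → 7 8 8 8 8 7 7
j=5: nums[5]=7 ≤ 7 → i=1, swap nums[1],nums[5] → 7 7 8 8 8 8 7
(after j=5) nums = 7 7 8 8 8 8 7

7 7 8 8 8 8 7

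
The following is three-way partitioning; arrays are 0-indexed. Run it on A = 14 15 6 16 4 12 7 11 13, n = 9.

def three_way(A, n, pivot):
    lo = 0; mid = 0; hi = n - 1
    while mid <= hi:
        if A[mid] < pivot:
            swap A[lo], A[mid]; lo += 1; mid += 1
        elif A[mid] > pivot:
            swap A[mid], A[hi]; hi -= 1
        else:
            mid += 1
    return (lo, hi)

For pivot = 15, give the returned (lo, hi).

pivot = 15; lo=0, mid=0, hi=8
A[mid]=14<15: swap A[0],A[0]; lo=1,mid=1 → 14 15 6 16 4 12 7 11 13
A[mid]=15=15: mid=2
A[mid]=6<15: swap A[1],A[2]; lo=2,mid=3 → 14 6 15 16 4 12 7 11 13
A[mid]=16>15: swap A[3],A[8]; hi=7 → 14 6 15 13 4 12 7 11 16
A[mid]=13<15: swap A[2],A[3]; lo=3,mid=4 → 14 6 13 15 4 12 7 11 16
A[mid]=4<15: swap A[3],A[4]; lo=4,mid=5 → 14 6 13 4 15 12 7 11 16
A[mid]=12<15: swap A[4],A[5]; lo=5,mid=6 → 14 6 13 4 12 15 7 11 16
A[mid]=7<15: swap A[5],A[6]; lo=6,mid=7 → 14 6 13 4 12 7 15 11 16
A[mid]=11<15: swap A[6],A[7]; lo=7,mid=8 → 14 6 13 4 12 7 11 15 16
end: lo=7, hi=7; A = 14 6 13 4 12 7 11 15 16

(7, 7)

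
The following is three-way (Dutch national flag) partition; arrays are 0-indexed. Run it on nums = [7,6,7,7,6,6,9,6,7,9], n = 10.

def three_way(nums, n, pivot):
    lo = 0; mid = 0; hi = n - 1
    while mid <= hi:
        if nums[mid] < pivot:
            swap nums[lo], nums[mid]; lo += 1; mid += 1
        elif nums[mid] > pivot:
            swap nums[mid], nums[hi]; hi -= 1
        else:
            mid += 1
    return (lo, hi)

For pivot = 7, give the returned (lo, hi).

(4, 7)

lo=0 mid=0 hi=9
7=7: mid=1
6<7: swap(0,1), lo=1 mid=2 ⇒ [6,7,7,7,6,6,9,6,7,9]
7=7: mid=3
7=7: mid=4
6<7: swap(1,4), lo=2 mid=5 ⇒ [6,6,7,7,7,6,9,6,7,9]
6<7: swap(2,5), lo=3 mid=6 ⇒ [6,6,6,7,7,7,9,6,7,9]
9>7: swap(6,9), hi=8 ⇒ [6,6,6,7,7,7,9,6,7,9]
9>7: swap(6,8), hi=7 ⇒ [6,6,6,7,7,7,7,6,9,9]
7=7: mid=7
6<7: swap(3,7), lo=4 mid=8 ⇒ [6,6,6,6,7,7,7,7,9,9]
done. lo=4 hi=7; nums=[6,6,6,6,7,7,7,7,9,9]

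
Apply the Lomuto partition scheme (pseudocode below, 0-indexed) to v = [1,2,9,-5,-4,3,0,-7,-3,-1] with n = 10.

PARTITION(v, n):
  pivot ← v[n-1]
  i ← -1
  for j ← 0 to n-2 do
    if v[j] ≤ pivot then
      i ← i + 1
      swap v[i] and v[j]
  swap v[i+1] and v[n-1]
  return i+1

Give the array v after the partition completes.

pivot=-1, i=-1
j=0: 1>-1, skip
j=1: 2>-1, skip
j=2: 9>-1, skip
j=3: -5≤-1, i=0, swap(0,3) ⇒ [-5,2,9,1,-4,3,0,-7,-3,-1]
j=4: -4≤-1, i=1, swap(1,4) ⇒ [-5,-4,9,1,2,3,0,-7,-3,-1]
j=5: 3>-1, skip
j=6: 0>-1, skip
j=7: -7≤-1, i=2, swap(2,7) ⇒ [-5,-4,-7,1,2,3,0,9,-3,-1]
j=8: -3≤-1, i=3, swap(3,8) ⇒ [-5,-4,-7,-3,2,3,0,9,1,-1]
swap(4,9) ⇒ [-5,-4,-7,-3,-1,3,0,9,1,2]; return 4

[-5,-4,-7,-3,-1,3,0,9,1,2]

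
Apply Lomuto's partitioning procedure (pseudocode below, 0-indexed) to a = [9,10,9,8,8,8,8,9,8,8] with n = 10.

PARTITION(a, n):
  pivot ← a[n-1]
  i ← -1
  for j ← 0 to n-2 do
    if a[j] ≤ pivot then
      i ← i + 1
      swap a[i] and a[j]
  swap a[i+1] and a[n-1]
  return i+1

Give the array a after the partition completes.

pivot=8, i=-1
j=0: 9>8, skip
j=1: 10>8, skip
j=2: 9>8, skip
j=3: 8≤8, i=0, swap(0,3) ⇒ [8,10,9,9,8,8,8,9,8,8]
j=4: 8≤8, i=1, swap(1,4) ⇒ [8,8,9,9,10,8,8,9,8,8]
j=5: 8≤8, i=2, swap(2,5) ⇒ [8,8,8,9,10,9,8,9,8,8]
j=6: 8≤8, i=3, swap(3,6) ⇒ [8,8,8,8,10,9,9,9,8,8]
j=7: 9>8, skip
j=8: 8≤8, i=4, swap(4,8) ⇒ [8,8,8,8,8,9,9,9,10,8]
swap(5,9) ⇒ [8,8,8,8,8,8,9,9,10,9]; return 5

[8,8,8,8,8,8,9,9,10,9]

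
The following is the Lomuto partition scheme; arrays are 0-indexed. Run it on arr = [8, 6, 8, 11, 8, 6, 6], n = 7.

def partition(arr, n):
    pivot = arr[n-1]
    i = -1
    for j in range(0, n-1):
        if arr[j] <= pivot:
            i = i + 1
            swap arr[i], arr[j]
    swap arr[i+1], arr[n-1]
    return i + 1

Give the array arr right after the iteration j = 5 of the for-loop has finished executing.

[6, 6, 8, 11, 8, 8, 6]

pivot = arr[6] = 6; i = -1
j=0: arr[0]=8 > 6 → no swap
j=1: arr[1]=6 ≤ 6 → i=0, swap arr[0],arr[1] → [6, 8, 8, 11, 8, 6, 6]
j=2: arr[2]=8 > 6 → no swap
j=3: arr[3]=11 > 6 → no swap
j=4: arr[4]=8 > 6 → no swap
j=5: arr[5]=6 ≤ 6 → i=1, swap arr[1],arr[5] → [6, 6, 8, 11, 8, 8, 6]
(after j=5) arr = [6, 6, 8, 11, 8, 8, 6]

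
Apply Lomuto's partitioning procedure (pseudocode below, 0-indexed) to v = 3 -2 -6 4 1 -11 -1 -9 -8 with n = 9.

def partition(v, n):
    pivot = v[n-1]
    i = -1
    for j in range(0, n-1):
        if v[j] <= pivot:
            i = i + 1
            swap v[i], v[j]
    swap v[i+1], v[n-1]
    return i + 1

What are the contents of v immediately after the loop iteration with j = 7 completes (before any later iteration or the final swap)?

pivot = v[8] = -8; i = -1
j=0: v[0]=3 > -8 → no swap
j=1: v[1]=-2 > -8 → no swap
j=2: v[2]=-6 > -8 → no swap
j=3: v[3]=4 > -8 → no swap
j=4: v[4]=1 > -8 → no swap
j=5: v[5]=-11 ≤ -8 → i=0, swap v[0],v[5] → -11 -2 -6 4 1 3 -1 -9 -8
j=6: v[6]=-1 > -8 → no swap
j=7: v[7]=-9 ≤ -8 → i=1, swap v[1],v[7] → -11 -9 -6 4 1 3 -1 -2 -8
(after j=7) v = -11 -9 -6 4 1 3 -1 -2 -8

-11 -9 -6 4 1 3 -1 -2 -8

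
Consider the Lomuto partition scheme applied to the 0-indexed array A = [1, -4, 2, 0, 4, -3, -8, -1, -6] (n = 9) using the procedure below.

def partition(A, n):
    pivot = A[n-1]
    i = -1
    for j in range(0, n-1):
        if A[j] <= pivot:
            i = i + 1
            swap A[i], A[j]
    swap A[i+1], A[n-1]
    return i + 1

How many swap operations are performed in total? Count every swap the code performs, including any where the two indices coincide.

2

pivot = A[8] = -6; i = -1
j=0: A[0]=1 > -6 → no swap
j=1: A[1]=-4 > -6 → no swap
j=2: A[2]=2 > -6 → no swap
j=3: A[3]=0 > -6 → no swap
j=4: A[4]=4 > -6 → no swap
j=5: A[5]=-3 > -6 → no swap
j=6: A[6]=-8 ≤ -6 → i=0, swap A[0],A[6] → [-8, -4, 2, 0, 4, -3, 1, -1, -6]
j=7: A[7]=-1 > -6 → no swap
final swap A[1],A[8] → [-8, -6, 2, 0, 4, -3, 1, -1, -4]; return 1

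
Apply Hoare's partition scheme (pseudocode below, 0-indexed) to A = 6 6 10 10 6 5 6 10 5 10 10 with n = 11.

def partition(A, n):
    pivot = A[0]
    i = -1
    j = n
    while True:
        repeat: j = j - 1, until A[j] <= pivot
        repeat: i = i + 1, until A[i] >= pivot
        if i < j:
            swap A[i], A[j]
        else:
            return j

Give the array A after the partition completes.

pivot=6
j stops at 8 (5), i stops at 0 (6); swap ⇒ 5 6 10 10 6 5 6 10 6 10 10
j stops at 6 (6), i stops at 1 (6); swap ⇒ 5 6 10 10 6 5 6 10 6 10 10
j stops at 5 (5), i stops at 2 (10); swap ⇒ 5 6 5 10 6 10 6 10 6 10 10
j stops at 4 (6), i stops at 3 (10); swap ⇒ 5 6 5 6 10 10 6 10 6 10 10
j stops at 3, i stops at 4; i≥j ⇒ return 3. A=5 6 5 6 10 10 6 10 6 10 10

5 6 5 6 10 10 6 10 6 10 10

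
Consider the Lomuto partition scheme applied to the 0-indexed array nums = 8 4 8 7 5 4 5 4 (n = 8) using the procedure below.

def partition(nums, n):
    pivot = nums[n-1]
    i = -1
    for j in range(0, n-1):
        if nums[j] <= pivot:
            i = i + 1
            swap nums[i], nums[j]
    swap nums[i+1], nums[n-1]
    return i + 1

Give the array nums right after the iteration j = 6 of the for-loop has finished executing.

pivot=4, i=-1
j=0: 8>4, skip
j=1: 4≤4, i=0, swap(0,1) ⇒ 4 8 8 7 5 4 5 4
j=2: 8>4, skip
j=3: 7>4, skip
j=4: 5>4, skip
j=5: 4≤4, i=1, swap(1,5) ⇒ 4 4 8 7 5 8 5 4
j=6: 5>4, skip
(after j=6) nums = 4 4 8 7 5 8 5 4

4 4 8 7 5 8 5 4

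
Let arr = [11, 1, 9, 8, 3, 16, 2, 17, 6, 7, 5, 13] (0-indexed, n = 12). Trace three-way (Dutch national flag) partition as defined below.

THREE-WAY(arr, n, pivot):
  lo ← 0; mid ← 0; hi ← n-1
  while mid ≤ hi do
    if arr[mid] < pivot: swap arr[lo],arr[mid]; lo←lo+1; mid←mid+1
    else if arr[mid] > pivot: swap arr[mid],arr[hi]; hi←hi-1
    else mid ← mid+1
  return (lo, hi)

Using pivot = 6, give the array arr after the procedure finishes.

pivot = 6; lo=0, mid=0, hi=11
arr[mid]=11>6: swap arr[0],arr[11]; hi=10 → [13, 1, 9, 8, 3, 16, 2, 17, 6, 7, 5, 11]
arr[mid]=13>6: swap arr[0],arr[10]; hi=9 → [5, 1, 9, 8, 3, 16, 2, 17, 6, 7, 13, 11]
arr[mid]=5<6: swap arr[0],arr[0]; lo=1,mid=1 → [5, 1, 9, 8, 3, 16, 2, 17, 6, 7, 13, 11]
arr[mid]=1<6: swap arr[1],arr[1]; lo=2,mid=2 → [5, 1, 9, 8, 3, 16, 2, 17, 6, 7, 13, 11]
arr[mid]=9>6: swap arr[2],arr[9]; hi=8 → [5, 1, 7, 8, 3, 16, 2, 17, 6, 9, 13, 11]
arr[mid]=7>6: swap arr[2],arr[8]; hi=7 → [5, 1, 6, 8, 3, 16, 2, 17, 7, 9, 13, 11]
arr[mid]=6=6: mid=3
arr[mid]=8>6: swap arr[3],arr[7]; hi=6 → [5, 1, 6, 17, 3, 16, 2, 8, 7, 9, 13, 11]
arr[mid]=17>6: swap arr[3],arr[6]; hi=5 → [5, 1, 6, 2, 3, 16, 17, 8, 7, 9, 13, 11]
arr[mid]=2<6: swap arr[2],arr[3]; lo=3,mid=4 → [5, 1, 2, 6, 3, 16, 17, 8, 7, 9, 13, 11]
arr[mid]=3<6: swap arr[3],arr[4]; lo=4,mid=5 → [5, 1, 2, 3, 6, 16, 17, 8, 7, 9, 13, 11]
arr[mid]=16>6: swap arr[5],arr[5]; hi=4 → [5, 1, 2, 3, 6, 16, 17, 8, 7, 9, 13, 11]
end: lo=4, hi=4; arr = [5, 1, 2, 3, 6, 16, 17, 8, 7, 9, 13, 11]

[5, 1, 2, 3, 6, 16, 17, 8, 7, 9, 13, 11]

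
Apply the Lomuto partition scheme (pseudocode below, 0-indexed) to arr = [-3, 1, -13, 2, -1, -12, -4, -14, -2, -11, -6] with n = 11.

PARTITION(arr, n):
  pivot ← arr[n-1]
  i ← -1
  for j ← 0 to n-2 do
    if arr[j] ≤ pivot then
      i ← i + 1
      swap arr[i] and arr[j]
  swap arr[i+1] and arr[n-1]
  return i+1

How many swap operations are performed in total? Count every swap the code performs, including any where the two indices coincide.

pivot = arr[10] = -6; i = -1
j=0: arr[0]=-3 > -6 → no swap
j=1: arr[1]=1 > -6 → no swap
j=2: arr[2]=-13 ≤ -6 → i=0, swap arr[0],arr[2] → [-13, 1, -3, 2, -1, -12, -4, -14, -2, -11, -6]
j=3: arr[3]=2 > -6 → no swap
j=4: arr[4]=-1 > -6 → no swap
j=5: arr[5]=-12 ≤ -6 → i=1, swap arr[1],arr[5] → [-13, -12, -3, 2, -1, 1, -4, -14, -2, -11, -6]
j=6: arr[6]=-4 > -6 → no swap
j=7: arr[7]=-14 ≤ -6 → i=2, swap arr[2],arr[7] → [-13, -12, -14, 2, -1, 1, -4, -3, -2, -11, -6]
j=8: arr[8]=-2 > -6 → no swap
j=9: arr[9]=-11 ≤ -6 → i=3, swap arr[3],arr[9] → [-13, -12, -14, -11, -1, 1, -4, -3, -2, 2, -6]
final swap arr[4],arr[10] → [-13, -12, -14, -11, -6, 1, -4, -3, -2, 2, -1]; return 4

5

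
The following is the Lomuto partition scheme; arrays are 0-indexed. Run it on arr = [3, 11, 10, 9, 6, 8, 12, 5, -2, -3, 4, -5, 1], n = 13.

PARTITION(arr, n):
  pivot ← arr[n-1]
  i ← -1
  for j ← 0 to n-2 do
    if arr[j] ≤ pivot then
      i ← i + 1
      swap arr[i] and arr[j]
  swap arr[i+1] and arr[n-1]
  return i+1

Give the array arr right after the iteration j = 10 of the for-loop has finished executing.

pivot = arr[12] = 1; i = -1
j=0: arr[0]=3 > 1 → no swap
j=1: arr[1]=11 > 1 → no swap
j=2: arr[2]=10 > 1 → no swap
j=3: arr[3]=9 > 1 → no swap
j=4: arr[4]=6 > 1 → no swap
j=5: arr[5]=8 > 1 → no swap
j=6: arr[6]=12 > 1 → no swap
j=7: arr[7]=5 > 1 → no swap
j=8: arr[8]=-2 ≤ 1 → i=0, swap arr[0],arr[8] → [-2, 11, 10, 9, 6, 8, 12, 5, 3, -3, 4, -5, 1]
j=9: arr[9]=-3 ≤ 1 → i=1, swap arr[1],arr[9] → [-2, -3, 10, 9, 6, 8, 12, 5, 3, 11, 4, -5, 1]
j=10: arr[10]=4 > 1 → no swap
(after j=10) arr = [-2, -3, 10, 9, 6, 8, 12, 5, 3, 11, 4, -5, 1]

[-2, -3, 10, 9, 6, 8, 12, 5, 3, 11, 4, -5, 1]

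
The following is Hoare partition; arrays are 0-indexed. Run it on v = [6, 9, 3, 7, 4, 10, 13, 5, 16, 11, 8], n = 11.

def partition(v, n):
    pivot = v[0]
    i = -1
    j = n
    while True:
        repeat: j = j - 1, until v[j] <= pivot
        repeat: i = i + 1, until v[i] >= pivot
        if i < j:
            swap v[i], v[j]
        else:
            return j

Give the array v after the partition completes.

[5, 4, 3, 7, 9, 10, 13, 6, 16, 11, 8]

pivot=6
j stops at 7 (5), i stops at 0 (6); swap ⇒ [5, 9, 3, 7, 4, 10, 13, 6, 16, 11, 8]
j stops at 4 (4), i stops at 1 (9); swap ⇒ [5, 4, 3, 7, 9, 10, 13, 6, 16, 11, 8]
j stops at 2, i stops at 3; i≥j ⇒ return 2. v=[5, 4, 3, 7, 9, 10, 13, 6, 16, 11, 8]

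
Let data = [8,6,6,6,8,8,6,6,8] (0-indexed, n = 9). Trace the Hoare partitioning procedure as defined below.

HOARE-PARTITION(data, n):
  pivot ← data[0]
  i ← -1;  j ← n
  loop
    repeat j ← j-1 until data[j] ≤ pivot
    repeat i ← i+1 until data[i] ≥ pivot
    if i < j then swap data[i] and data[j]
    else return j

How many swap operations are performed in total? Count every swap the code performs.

pivot=8
j stops at 8 (8), i stops at 0 (8); swap ⇒ [8,6,6,6,8,8,6,6,8]
j stops at 7 (6), i stops at 4 (8); swap ⇒ [8,6,6,6,6,8,6,8,8]
j stops at 6 (6), i stops at 5 (8); swap ⇒ [8,6,6,6,6,6,8,8,8]
j stops at 5, i stops at 6; i≥j ⇒ return 5. data=[8,6,6,6,6,6,8,8,8]

3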